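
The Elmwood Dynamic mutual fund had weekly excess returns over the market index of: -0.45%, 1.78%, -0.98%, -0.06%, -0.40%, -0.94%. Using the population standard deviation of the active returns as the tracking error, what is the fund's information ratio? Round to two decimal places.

r̄ = (-0.45 + 1.78 − 0.98 − 0.06 − 0.4 − 0.94) / 6 = -1.050 / 6 = -0.1750%
Σ(r − r̄)² = (-0.45 − (-0.1750))² + (1.78 − (-0.1750))² + … = 5.1948
population σ = √(5.1948 / 6) = √0.8658 = 0.9305%
IR = r̄ / tracking error = -0.1750 / 0.9305 = -0.1881

-0.19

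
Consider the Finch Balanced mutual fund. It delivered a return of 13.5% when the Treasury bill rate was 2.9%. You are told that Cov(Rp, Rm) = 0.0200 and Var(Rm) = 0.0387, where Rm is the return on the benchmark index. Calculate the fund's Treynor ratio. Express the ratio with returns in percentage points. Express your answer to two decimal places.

20.51

β = Cov / Var = 0.0200 / 0.0387 = 0.5168
Treynor = (Rp − Rf) / β = (13.5% − 2.9%) / 0.5168 = 10.60 / 0.5168 = 20.5108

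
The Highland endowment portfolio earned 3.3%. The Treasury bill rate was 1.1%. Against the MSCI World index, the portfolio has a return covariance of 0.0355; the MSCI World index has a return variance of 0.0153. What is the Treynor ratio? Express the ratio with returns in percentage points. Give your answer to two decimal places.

β = Cov / Var = 0.0355 / 0.0153 = 2.3203
Treynor = (Rp − Rf) / β = (3.3% − 1.1%) / 2.3203 = 2.20 / 2.3203 = 0.9482

0.95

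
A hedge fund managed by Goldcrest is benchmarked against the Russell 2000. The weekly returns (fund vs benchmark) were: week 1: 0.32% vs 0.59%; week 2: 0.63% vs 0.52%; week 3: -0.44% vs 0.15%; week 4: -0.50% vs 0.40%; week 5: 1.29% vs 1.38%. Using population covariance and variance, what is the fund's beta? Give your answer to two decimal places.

1.45

r̄p = 0.2600%,  r̄m = 0.6080%
Cov = Σ(rp − r̄p)(rm − r̄m) / 5 = 0.2480
Var(rm) = Σ(rm − r̄m)² / 5 = 0.1714
β = Cov / Var = 0.2480 / 0.1714 = 1.4469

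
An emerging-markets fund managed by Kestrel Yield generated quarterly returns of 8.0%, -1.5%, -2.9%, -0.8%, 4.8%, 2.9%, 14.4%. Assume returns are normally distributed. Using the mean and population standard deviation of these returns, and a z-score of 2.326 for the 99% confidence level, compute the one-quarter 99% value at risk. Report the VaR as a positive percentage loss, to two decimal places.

r̄ = (8 − 1.5 − 2.9 − 0.8 + 4.8 + 2.9 + 14.4) / 7 = 3.5571%
Population std dev = √[225.5371 / 7] = 5.6762%
VaR = −(r̄ − z·σ) = −(3.5571 − 2.326 × 5.6762) = −(-9.6457) = 9.6457%

9.65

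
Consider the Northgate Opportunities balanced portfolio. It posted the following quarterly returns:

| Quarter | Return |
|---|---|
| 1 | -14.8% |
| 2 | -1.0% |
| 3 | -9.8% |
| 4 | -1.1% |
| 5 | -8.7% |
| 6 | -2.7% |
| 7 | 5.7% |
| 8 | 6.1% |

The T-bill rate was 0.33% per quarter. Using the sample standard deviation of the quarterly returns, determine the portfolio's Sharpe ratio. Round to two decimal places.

-0.49

Mean return μ = -26.30 / 8 = -3.2875%
Σ(r − μ)² = (-14.8 − (-3.2875))² + (-1 − (-3.2875))² + … = 383.5088
sample σ = √(383.5088 / 7) = √54.7870 = 7.4018%
Sharpe = (μ − rf) / σ = (-3.2875 − 0.33) / 7.4018 = -3.6175 / 7.4018 = -0.4887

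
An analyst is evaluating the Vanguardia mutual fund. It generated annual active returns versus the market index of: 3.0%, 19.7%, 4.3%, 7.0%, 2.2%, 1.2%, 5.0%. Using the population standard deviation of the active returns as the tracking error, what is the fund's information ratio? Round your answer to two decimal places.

r̄ = (3 + 19.7 + 4.3 + 7 + 2.2 + 1.2 + 5) / 7 = 42.40 / 7 = 6.0571%
Σ(r − r̄)² = (3 − 6.0571)² + (19.7 − 6.0571)² + … = 239.0371
σ = √[239.0371 / 7] = 5.8436%
IR = r̄ / tracking error = 6.0571 / 5.8436 = 1.0365

1.04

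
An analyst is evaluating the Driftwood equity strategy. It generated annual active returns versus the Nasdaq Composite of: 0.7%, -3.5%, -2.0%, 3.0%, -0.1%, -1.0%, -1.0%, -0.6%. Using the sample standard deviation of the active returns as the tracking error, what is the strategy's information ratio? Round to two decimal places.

μ = (0.7 − 3.5 − 2 + 3 − 0.1 − 1 − 1 − 0.6) / 8 = -0.5625%
Sample std dev = √[25.5788 / 7] = 1.9116%
IR = μ / tracking error = -0.5625 / 1.9116 = -0.2943

-0.29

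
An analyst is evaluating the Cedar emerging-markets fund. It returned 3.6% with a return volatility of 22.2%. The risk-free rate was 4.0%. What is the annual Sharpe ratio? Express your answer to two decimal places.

Sharpe = (Rp − Rf) / σp = (3.6% − 4.0%) / 22.2% = -0.40% / 22.2% = -0.0180

-0.02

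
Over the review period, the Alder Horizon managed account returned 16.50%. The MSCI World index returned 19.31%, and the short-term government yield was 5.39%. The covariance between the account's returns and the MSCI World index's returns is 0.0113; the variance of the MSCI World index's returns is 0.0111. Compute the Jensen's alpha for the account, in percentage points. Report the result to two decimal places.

-3.06

β = Cov / Var = 0.0113 / 0.0111 = 1.0180
E[R] = Rf + β(Rm − Rf) = 5.39% + 1.0180 × (19.31% − 5.39%) = 19.5606%
α = Rp − E[R] = 16.50% − 19.5606% = -3.0606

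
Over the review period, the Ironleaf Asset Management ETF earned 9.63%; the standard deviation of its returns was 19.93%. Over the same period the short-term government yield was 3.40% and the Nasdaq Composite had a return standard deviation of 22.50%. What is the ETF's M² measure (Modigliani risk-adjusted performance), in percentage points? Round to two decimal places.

10.43

Sharpe = (Rp − Rf) / σp = (9.63% − 3.40%) / 19.93% = 0.3126
M² = Rf + Sharpe × σm = 3.40% + 0.3126 × 22.50% = 10.4335%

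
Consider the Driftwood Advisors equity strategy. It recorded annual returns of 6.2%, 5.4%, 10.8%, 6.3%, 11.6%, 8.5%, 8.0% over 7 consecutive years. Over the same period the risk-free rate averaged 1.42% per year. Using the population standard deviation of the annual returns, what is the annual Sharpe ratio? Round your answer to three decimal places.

3.044

r̄ = (6.2 + 5.4 + 10.8 + 6.3 + 11.6 + 8.5 + 8) / 7 = 8.1143%
Population σ = √[Σ(r − r̄)² / 7] = √[33.8486 / 7] = √4.8355 = 2.1990%
Sharpe = (r̄ − rf) / σ = (8.1143 − 1.42) / 2.1990 = 6.6943 / 2.1990 = 3.0442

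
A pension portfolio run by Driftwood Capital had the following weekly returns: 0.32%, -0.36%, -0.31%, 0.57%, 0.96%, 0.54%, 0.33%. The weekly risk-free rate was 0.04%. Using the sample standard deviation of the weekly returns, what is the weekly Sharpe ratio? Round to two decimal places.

μ = (0.32 − 0.36 − 0.31 + 0.57 + 0.96 + 0.54 + 0.33) / 7 = 0.2929%
Sample std dev = √[1.3747 / 6] = 0.4787%
Sharpe = (μ − rf) / σ = (0.2929 − 0.04) / 0.4787 = 0.2529 / 0.4787 = 0.5283

0.53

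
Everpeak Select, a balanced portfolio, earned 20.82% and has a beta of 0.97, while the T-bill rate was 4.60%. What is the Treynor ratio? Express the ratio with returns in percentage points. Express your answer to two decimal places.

Treynor = (Rp − Rf) / β = (20.82% − 4.60%) / 0.97 = 16.22 / 0.97 = 16.7216

16.72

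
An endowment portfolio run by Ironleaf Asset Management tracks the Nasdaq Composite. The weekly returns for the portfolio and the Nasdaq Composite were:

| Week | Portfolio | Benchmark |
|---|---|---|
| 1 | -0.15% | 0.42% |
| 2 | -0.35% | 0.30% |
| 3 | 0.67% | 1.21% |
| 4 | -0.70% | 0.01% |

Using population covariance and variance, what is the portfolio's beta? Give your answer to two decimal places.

r̄p = -0.1325%,  r̄m = 0.4850%
Cov = Σ(rp − r̄p)(rm − r̄m) / 4 = 0.2232
Var(rm) = Σ(rm − r̄m)² / 4 = 0.1974
β = Cov / Var = 0.2232 / 0.1974 = 1.1307

1.13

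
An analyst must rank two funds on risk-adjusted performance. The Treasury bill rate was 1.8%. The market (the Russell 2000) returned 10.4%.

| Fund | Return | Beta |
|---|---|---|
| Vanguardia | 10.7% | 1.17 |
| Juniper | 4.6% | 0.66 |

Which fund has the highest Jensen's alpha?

Vanguardia: α = 10.7% − [1.8% + 1.17 × (10.4% − 1.8%)] = -1.162
Juniper: α = 4.6% − [1.8% + 0.66 × (10.4% − 1.8%)] = -2.876
Highest: Vanguardia (-1.162).

Vanguardia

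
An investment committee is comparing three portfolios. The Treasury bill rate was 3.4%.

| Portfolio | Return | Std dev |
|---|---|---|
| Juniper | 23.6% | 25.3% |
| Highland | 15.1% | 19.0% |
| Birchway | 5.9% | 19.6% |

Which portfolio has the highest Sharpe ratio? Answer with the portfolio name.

Juniper: Sharpe ratio = (23.6% − 3.4%) / 25.3% = 0.798
Highland: Sharpe ratio = (15.1% − 3.4%) / 19.0% = 0.616
Birchway: Sharpe ratio = (5.9% − 3.4%) / 19.6% = 0.128
Highest: Juniper (0.798).

Juniper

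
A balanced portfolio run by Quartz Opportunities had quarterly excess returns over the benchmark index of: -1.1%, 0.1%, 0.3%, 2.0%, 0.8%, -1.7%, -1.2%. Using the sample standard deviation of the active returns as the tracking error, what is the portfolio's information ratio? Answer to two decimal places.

-0.09

r̄ = (-1.1 + 0.1 + 0.3 + 2 + 0.8 − 1.7 − 1.2) / 7 = -0.80 / 7 = -0.1143%
Σ(r − r̄)² = 10.1886; sample σ = √(10.1886/6) = 1.3031%
IR = r̄ / tracking error = -0.1143 / 1.3031 = -0.0877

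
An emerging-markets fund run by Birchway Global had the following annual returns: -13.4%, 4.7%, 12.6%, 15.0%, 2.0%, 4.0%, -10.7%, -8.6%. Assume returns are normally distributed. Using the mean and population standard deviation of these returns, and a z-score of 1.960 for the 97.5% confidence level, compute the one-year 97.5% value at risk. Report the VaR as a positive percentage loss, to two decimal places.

r̄ = (-13.4 + 4.7 + 12.6 + 15 + 2 + 4 − 10.7 − 8.6) / 8 = 0.7000%
Population std dev = √[789.9400 / 8] = 9.9369%
VaR = −(r̄ − z·σ) = −(0.7000 − 1.960 × 9.9369) = −(-18.7763) = 18.7763%

18.78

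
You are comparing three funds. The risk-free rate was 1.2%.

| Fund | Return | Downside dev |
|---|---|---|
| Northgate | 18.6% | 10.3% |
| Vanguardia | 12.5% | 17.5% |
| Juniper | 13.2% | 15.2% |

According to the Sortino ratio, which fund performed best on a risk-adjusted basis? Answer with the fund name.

Northgate

Northgate: Sortino ratio = (18.6% − 1.2%) / 10.3% = 1.689
Vanguardia: Sortino ratio = (12.5% − 1.2%) / 17.5% = 0.646
Juniper: Sortino ratio = (13.2% − 1.2%) / 15.2% = 0.789
Highest: Northgate (1.689).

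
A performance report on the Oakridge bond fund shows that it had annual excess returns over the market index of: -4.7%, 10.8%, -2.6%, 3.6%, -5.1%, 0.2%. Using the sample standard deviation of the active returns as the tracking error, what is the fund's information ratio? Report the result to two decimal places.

0.06

r̄ = (-4.7 + 10.8 − 2.6 + 3.6 − 5.1 + 0.2) / 6 = 0.3667%
Σ(r − r̄)² = (-4.7 − 0.3667)² + (10.8 − 0.3667)² + (-2.6 − 0.3667)² + … = 183.6933
sample σ = √(183.6933 / 5) = √36.7387 = 6.0612%
IR = r̄ / tracking error = 0.3667 / 6.0612 = 0.0605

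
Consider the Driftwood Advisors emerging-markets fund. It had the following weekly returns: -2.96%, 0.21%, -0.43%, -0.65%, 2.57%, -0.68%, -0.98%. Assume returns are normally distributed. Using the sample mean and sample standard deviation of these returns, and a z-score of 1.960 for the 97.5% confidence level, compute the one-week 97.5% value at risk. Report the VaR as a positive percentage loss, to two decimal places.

r̄ = (-2.96 + 0.21 − 0.43 − 0.65 + 2.57 − 0.68 − 0.98) / 7 = -2.920 / 7 = -0.4171%
Σ(r − r̄)² = 16.2227; sample σ = √(16.2227/6) = 1.6443%
VaR = −(r̄ − z·σ) = −(-0.4171 − 1.960 × 1.6443) = −(-3.6399) = 3.6399%

3.64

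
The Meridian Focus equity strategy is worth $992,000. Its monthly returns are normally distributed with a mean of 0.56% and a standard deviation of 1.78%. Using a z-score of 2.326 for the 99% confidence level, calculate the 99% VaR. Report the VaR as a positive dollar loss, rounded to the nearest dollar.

$35,516

Return at the 99% tail: μ − z·σ = 0.56% − 2.326 × 1.78% = 0.56 − 4.14028 = -3.58028%
VaR = −(-3.58028%) × $992,000 = 3.58028% × $992,000 = $35,516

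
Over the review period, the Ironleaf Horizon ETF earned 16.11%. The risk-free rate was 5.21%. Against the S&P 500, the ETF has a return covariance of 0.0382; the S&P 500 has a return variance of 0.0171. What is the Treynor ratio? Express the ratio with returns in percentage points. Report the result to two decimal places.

4.88

β = Cov / Var = 0.0382 / 0.0171 = 2.2339
Treynor = (Rp − Rf) / β = (16.11% − 5.21%) / 2.2339 = 10.90 / 2.2339 = 4.8794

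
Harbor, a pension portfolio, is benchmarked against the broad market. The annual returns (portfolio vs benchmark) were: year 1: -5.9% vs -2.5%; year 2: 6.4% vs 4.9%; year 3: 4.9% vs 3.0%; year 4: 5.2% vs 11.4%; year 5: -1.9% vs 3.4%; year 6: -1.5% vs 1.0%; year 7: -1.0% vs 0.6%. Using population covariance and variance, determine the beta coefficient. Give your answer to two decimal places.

0.81

r̄p = 0.8857%,  r̄m = 3.1143%
Cov = Σ(rp − r̄p)(rm − r̄m) / 7 = 13.1745
Var(rm) = Σ(rm − r̄m)² / 7 = 16.3212
β = Cov / Var = 13.1745 / 16.3212 = 0.8072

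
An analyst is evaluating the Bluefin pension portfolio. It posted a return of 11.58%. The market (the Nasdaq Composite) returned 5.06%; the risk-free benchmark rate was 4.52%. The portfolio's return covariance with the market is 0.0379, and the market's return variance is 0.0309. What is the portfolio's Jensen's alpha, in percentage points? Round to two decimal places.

β = Cov / Var = 0.0379 / 0.0309 = 1.2265
E[R] = Rf + β(Rm − Rf) = 4.52% + 1.2265 × (5.06% − 4.52%) = 5.1823%
α = Rp − E[R] = 11.58% − 5.1823% = 6.3977

6.40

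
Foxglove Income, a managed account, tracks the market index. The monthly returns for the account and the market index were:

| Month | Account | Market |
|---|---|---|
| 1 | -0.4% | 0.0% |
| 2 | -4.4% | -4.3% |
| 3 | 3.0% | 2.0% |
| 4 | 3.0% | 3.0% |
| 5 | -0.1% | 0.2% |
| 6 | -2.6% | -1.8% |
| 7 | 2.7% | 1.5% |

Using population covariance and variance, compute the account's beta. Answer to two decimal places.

1.15

r̄p = 0.1714%,  r̄m = 0.0857%
Cov = Σ(rp − r̄p)(rm − r̄m) / 7 = 6.0753
Var(rm) = Σ(rm − r̄m)² / 7 = 5.2812
β = Cov / Var = 6.0753 / 5.2812 = 1.1504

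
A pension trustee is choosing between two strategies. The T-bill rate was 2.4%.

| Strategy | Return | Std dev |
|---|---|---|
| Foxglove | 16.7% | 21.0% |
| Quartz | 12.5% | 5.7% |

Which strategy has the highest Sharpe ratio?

Foxglove: Sharpe ratio = (16.7% − 2.4%) / 21.0% = 0.681
Quartz: Sharpe ratio = (12.5% − 2.4%) / 5.7% = 1.772
Highest: Quartz (1.772).

Quartz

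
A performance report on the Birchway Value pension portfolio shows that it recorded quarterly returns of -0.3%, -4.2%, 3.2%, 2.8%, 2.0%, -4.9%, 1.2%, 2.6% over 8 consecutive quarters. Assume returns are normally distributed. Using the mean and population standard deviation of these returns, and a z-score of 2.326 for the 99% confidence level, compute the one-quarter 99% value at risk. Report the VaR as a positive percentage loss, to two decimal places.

6.64

r̄ = (-0.3 − 4.2 + 3.2 + 2.8 + 2 − 4.9 + 1.2 + 2.6) / 8 = 0.3000%
Σ(r − r̄)² = (-0.3 − 0.3000)² + (-4.2 − 0.3000)² + … = 71.3000
σ = √[71.3000 / 8] = 2.9854%
VaR = −(r̄ − z·σ) = −(0.3000 − 2.326 × 2.9854) = −(-6.6440) = 6.6440%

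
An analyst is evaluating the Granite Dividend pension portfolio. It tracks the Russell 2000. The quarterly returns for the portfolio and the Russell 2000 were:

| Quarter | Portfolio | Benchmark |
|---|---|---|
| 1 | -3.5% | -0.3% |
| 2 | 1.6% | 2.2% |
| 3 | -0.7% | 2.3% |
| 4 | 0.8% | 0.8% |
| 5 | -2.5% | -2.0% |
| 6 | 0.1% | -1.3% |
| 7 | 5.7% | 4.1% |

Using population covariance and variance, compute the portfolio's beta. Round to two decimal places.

r̄p = 0.2143%,  r̄m = 0.8286%
Cov = Σ(rp − r̄p)(rm − r̄m) / 7 = 4.3710
Var(rm) = Σ(rm − r̄m)² / 7 = 4.0792
β = Cov / Var = 4.3710 / 4.0792 = 1.0715

1.07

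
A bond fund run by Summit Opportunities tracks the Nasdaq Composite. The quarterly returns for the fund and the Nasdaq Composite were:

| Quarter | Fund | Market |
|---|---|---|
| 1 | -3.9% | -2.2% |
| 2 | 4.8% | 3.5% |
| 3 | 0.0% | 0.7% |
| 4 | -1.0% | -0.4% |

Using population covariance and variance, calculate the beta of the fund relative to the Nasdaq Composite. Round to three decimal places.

1.510

r̄p = -0.0250%,  r̄m = 0.4000%
Cov = Σ(rp − r̄p)(rm − r̄m) / 4 = 6.4550
Var(rm) = Σ(rm − r̄m)² / 4 = 4.2750
β = Cov / Var = 6.4550 / 4.2750 = 1.5099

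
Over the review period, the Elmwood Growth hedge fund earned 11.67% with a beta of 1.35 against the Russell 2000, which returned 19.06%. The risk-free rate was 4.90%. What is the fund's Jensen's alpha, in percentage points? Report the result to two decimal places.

CAPM expected return = Rf + β(Rm − Rf) = 4.90% + 1.35 × (19.06% − 4.90%) = 4.9 + 1.35 × 14.16 = 24.0160%
Jensen's α = Rp − E[R] = 11.67% − 24.0160% = -12.3460

-12.35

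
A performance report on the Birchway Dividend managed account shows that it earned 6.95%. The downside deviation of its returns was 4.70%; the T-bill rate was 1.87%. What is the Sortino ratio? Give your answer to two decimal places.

Sortino = (Rp − Rf) / σd = (6.95% − 1.87%) / 4.70% = 5.08% / 4.70% = 1.0809

1.08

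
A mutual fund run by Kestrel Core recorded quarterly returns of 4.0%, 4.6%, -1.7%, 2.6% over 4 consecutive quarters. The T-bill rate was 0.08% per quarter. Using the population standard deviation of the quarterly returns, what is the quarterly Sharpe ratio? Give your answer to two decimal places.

0.93

Mean return r̄ = 9.50 / 4 = 2.3750%
Population σ = √[Σ(r − r̄)² / 4] = √[24.2475 / 4] = √6.0619 = 2.4621%
Sharpe = (r̄ − rf) / σ = (2.3750 − 0.08) / 2.4621 = 2.2950 / 2.4621 = 0.9321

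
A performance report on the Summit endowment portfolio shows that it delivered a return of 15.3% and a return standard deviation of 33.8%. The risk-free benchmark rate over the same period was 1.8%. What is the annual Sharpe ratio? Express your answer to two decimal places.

0.40

Sharpe = (Rp − Rf) / σp = (15.3% − 1.8%) / 33.8% = 13.50% / 33.8% = 0.3994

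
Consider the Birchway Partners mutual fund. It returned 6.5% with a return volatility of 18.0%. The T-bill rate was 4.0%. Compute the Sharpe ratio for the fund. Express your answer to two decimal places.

Sharpe = (Rp − Rf) / σp = (6.5% − 4.0%) / 18.0% = 2.50% / 18.0% = 0.1389

0.14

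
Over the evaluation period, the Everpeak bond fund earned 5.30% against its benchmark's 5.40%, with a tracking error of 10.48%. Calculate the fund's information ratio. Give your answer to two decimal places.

-0.01

IR = (Rp − Rb) / TE = (5.30% − 5.40%) / 10.48% = -0.10% / 10.48% = -0.0095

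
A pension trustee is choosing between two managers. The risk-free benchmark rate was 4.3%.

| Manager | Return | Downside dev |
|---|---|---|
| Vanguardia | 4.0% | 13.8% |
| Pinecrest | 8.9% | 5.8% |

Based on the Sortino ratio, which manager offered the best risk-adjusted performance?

Pinecrest

Vanguardia: Sortino ratio = (4.0% − 4.3%) / 13.8% = -0.022
Pinecrest: Sortino ratio = (8.9% − 4.3%) / 5.8% = 0.793
Highest: Pinecrest (0.793).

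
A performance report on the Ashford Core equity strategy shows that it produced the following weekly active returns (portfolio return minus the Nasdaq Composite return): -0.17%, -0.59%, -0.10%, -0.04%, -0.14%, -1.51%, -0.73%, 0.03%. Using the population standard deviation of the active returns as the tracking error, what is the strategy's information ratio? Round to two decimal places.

μ = (-0.17 − 0.59 − 0.1 − 0.04 − 0.14 − 1.51 − 0.73 + 0.03) / 8 = -0.4063%
Σ(r − μ)² = (-0.17 − (-0.4063))² + (-0.59 − (-0.4063))² + (-0.1 − (-0.4063))² + … = 1.9018
population σ = √(1.9018 / 8) = √0.2377 = 0.4875%
IR = μ / tracking error = -0.4063 / 0.4875 = -0.8334

-0.83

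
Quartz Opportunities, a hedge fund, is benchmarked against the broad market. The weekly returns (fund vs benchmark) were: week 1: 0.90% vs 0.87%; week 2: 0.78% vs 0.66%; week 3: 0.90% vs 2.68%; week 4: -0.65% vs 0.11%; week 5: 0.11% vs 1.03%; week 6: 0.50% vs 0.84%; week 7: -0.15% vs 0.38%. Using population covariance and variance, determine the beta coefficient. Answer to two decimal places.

r̄p = 0.3414%,  r̄m = 0.9386%
Cov = Σ(rp − r̄p)(rm − r̄m) / 7 = 0.2673
Var(rm) = Σ(rm − r̄m)² / 7 = 0.5902
β = Cov / Var = 0.2673 / 0.5902 = 0.4529

0.45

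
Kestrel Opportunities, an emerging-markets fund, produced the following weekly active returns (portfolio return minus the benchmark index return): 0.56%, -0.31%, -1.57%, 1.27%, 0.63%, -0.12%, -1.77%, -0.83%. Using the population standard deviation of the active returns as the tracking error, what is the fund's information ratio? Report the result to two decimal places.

-0.27

r̄ = (0.56 − 0.31 − 1.57 + 1.27 + 0.63 − 0.12 − 1.77 − 0.83) / 8 = -0.2675%
Population std dev = √[8.1482 / 8] = 1.0092%
IR = r̄ / tracking error = -0.2675 / 1.0092 = -0.2651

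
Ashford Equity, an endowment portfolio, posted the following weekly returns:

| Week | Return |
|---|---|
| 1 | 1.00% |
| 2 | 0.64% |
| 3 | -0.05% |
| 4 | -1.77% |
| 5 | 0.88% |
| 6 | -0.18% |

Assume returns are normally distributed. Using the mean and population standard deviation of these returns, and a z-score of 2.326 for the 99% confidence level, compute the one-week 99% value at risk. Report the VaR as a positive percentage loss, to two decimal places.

Mean return μ = 0.520 / 6 = 0.0867%
Population σ = √[Σ(r − μ)² / 6] = √[5.3067 / 6] = √0.8845 = 0.9405%
VaR = −(μ − z·σ) = −(0.0867 − 2.326 × 0.9405) = −(-2.1009) = 2.1009%

2.10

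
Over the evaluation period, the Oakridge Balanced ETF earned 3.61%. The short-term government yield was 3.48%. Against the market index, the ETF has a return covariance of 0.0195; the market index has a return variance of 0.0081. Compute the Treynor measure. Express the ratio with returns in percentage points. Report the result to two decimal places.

0.05

β = Cov / Var = 0.0195 / 0.0081 = 2.4074
Treynor = (Rp − Rf) / β = (3.61% − 3.48%) / 2.4074 = 0.13 / 2.4074 = 0.0540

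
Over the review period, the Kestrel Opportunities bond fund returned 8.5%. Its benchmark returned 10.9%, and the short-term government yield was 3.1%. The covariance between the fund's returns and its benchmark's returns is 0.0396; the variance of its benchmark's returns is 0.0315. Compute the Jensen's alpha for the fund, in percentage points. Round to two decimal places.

β = Cov / Var = 0.0396 / 0.0315 = 1.2571
E[R] = Rf + β(Rm − Rf) = 3.1% + 1.2571 × (10.9% − 3.1%) = 12.9054%
α = Rp − E[R] = 8.5% − 12.9054% = -4.4054

-4.41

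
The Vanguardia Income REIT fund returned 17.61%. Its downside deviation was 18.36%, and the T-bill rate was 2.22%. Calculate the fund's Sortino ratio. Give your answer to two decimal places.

0.84

Sortino = (Rp − Rf) / σd = (17.61% − 2.22%) / 18.36% = 15.39% / 18.36% = 0.8382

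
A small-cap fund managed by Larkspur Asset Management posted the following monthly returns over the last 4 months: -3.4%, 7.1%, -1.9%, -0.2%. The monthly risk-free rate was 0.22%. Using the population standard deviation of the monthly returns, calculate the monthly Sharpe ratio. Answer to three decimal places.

0.045

r̄ = (-3.4 + 7.1 − 1.9 − 0.2) / 4 = 0.4000%
Population std dev = √[64.9800 / 4] = 4.0305%
Sharpe = (r̄ − rf) / σ = (0.4000 − 0.22) / 4.0305 = 0.1800 / 4.0305 = 0.0447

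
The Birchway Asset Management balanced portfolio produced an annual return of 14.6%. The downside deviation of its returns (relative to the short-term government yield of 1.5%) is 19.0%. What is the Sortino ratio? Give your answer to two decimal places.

0.69

Sortino = (Rp − Rf) / σd = (14.6% − 1.5%) / 19.0% = 13.10% / 19.0% = 0.6895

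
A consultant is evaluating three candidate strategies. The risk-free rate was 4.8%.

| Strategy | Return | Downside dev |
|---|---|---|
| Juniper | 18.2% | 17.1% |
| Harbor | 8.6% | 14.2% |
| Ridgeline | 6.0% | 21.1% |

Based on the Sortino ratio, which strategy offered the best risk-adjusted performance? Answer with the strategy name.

Juniper

Juniper: Sortino ratio = (18.2% − 4.8%) / 17.1% = 0.784
Harbor: Sortino ratio = (8.6% − 4.8%) / 14.2% = 0.268
Ridgeline: Sortino ratio = (6.0% − 4.8%) / 21.1% = 0.057
Highest: Juniper (0.784).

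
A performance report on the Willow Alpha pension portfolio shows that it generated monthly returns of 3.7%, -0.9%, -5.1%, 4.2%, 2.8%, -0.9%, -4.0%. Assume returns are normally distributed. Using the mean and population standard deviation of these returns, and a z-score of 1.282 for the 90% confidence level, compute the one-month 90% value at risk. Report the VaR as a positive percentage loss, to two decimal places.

4.44

r̄ = (3.7 − 0.9 − 5.1 + 4.2 + 2.8 − 0.9 − 4) / 7 = -0.20 / 7 = -0.0286%
Σ(r − r̄)² = (3.7 − (-0.0286))² + (-0.9 − (-0.0286))² + (-5.1 − (-0.0286))² + … = 82.7943
population σ = √(82.7943 / 7) = √11.8278 = 3.4392%
VaR = −(r̄ − z·σ) = −(-0.0286 − 1.282 × 3.4392) = −(-4.4377) = 4.4377%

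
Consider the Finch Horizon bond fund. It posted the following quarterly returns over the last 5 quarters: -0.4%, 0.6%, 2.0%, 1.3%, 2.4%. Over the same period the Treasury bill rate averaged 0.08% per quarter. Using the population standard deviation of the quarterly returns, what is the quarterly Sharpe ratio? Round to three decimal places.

1.099

Mean return μ = 5.90 / 5 = 1.1800%
Σ(r − μ)² = 5.0080; population σ = √(5.0080/5) = 1.0008%
Sharpe = (μ − rf) / σ = (1.1800 − 0.08) / 1.0008 = 1.1000 / 1.0008 = 1.0991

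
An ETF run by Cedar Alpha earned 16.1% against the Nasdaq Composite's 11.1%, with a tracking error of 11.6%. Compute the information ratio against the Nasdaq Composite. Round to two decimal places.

IR = (Rp − Rb) / TE = (16.1% − 11.1%) / 11.6% = 5.00% / 11.6% = 0.4310

0.43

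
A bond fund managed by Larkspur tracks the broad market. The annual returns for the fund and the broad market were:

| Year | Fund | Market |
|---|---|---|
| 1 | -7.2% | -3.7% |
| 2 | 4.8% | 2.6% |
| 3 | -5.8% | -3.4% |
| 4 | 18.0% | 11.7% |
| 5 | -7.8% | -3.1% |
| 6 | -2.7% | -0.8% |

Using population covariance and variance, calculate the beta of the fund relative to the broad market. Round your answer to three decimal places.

r̄p = -0.1167%,  r̄m = 0.5500%
Cov = Σ(rp − r̄p)(rm − r̄m) / 6 = 49.3608
Var(rm) = Σ(rm − r̄m)² / 6 = 29.5558
β = Cov / Var = 49.3608 / 29.5558 = 1.6701

1.670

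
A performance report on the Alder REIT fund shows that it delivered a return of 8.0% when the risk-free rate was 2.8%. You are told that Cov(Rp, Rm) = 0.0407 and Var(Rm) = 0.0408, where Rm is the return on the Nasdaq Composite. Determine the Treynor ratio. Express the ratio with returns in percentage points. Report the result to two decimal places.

5.21

β = Cov / Var = 0.0407 / 0.0408 = 0.9975
Treynor = (Rp − Rf) / β = (8.0% − 2.8%) / 0.9975 = 5.20 / 0.9975 = 5.2130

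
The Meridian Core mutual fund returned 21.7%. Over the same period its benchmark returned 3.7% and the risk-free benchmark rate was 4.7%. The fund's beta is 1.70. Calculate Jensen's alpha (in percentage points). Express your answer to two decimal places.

CAPM expected return = Rf + β(Rm − Rf) = 4.7% + 1.70 × (3.7% − 4.7%) = 4.7 + 1.70 × -1.00 = 3.0000%
Jensen's α = Rp − E[R] = 21.7% − 3.0000% = 18.7000

18.70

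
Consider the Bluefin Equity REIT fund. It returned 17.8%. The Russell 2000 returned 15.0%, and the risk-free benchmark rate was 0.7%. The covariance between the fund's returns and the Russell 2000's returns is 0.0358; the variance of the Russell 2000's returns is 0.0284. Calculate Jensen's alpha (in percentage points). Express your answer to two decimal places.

β = Cov / Var = 0.0358 / 0.0284 = 1.2606
E[R] = Rf + β(Rm − Rf) = 0.7% + 1.2606 × (15.0% − 0.7%) = 18.7266%
α = Rp − E[R] = 17.8% − 18.7266% = -0.9266

-0.93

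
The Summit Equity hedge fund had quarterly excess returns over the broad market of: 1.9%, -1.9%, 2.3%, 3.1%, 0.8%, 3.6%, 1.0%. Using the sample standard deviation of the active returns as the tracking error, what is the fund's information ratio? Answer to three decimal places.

Mean return r̄ = 10.80 / 7 = 1.5429%
Sample σ = √[Σ(r − r̄)² / 6] = √[20.0571 / 6] = √3.3429 = 1.8284%
IR = r̄ / tracking error = 1.5429 / 1.8284 = 0.8439

0.844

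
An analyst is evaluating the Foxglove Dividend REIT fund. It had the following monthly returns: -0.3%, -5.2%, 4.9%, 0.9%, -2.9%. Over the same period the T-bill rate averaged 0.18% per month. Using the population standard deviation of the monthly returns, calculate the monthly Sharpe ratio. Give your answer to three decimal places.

-0.204

Mean return r̄ = -2.60 / 5 = -0.5200%
Σ(r − r̄)² = (-0.3 − (-0.5200))² + (-5.2 − (-0.5200))² + … = 59.0080
population σ = √(59.0080 / 5) = √11.8016 = 3.4353%
Sharpe = (r̄ − rf) / σ = (-0.5200 − 0.18) / 3.4353 = -0.7000 / 3.4353 = -0.2038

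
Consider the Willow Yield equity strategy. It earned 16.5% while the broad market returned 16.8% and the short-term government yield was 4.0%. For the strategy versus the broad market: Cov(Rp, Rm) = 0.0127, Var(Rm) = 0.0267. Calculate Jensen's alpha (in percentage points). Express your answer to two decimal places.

6.41

β = Cov / Var = 0.0127 / 0.0267 = 0.4757
E[R] = Rf + β(Rm − Rf) = 4.0% + 0.4757 × (16.8% − 4.0%) = 10.0890%
α = Rp − E[R] = 16.5% − 10.0890% = 6.4110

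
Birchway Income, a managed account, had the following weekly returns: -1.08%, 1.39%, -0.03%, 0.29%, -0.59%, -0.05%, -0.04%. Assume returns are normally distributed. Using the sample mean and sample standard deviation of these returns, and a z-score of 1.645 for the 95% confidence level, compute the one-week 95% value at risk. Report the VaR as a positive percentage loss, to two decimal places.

1.28

Mean return r̄ = -0.110 / 7 = -0.0157%
Sample σ = √[Σ(r − r̄)² / 6] = √[3.5340 / 6] = √0.5890 = 0.7675%
VaR = −(r̄ − z·σ) = −(-0.0157 − 1.645 × 0.7675) = −(-1.2782) = 1.2782%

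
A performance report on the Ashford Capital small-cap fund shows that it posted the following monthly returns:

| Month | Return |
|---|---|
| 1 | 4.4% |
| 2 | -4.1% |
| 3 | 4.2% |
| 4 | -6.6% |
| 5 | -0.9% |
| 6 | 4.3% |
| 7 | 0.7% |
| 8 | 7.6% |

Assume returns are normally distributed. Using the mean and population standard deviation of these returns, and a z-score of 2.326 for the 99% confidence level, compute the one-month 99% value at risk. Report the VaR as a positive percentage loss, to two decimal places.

9.31

Mean return μ = 9.60 / 8 = 1.2000%
Population σ = √[Σ(r − μ)² / 8] = √[163.4000 / 8] = √20.4250 = 4.5194%
VaR = −(μ − z·σ) = −(1.2000 − 2.326 × 4.5194) = −(-9.3121) = 9.3121%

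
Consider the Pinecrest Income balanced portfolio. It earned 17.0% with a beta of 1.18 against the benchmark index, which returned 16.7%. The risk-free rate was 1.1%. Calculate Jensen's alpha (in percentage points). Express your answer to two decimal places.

CAPM expected return = Rf + β(Rm − Rf) = 1.1% + 1.18 × (16.7% − 1.1%) = 1.1 + 1.18 × 15.60 = 19.5080%
Jensen's α = Rp − E[R] = 17.0% − 19.5080% = -2.5080

-2.51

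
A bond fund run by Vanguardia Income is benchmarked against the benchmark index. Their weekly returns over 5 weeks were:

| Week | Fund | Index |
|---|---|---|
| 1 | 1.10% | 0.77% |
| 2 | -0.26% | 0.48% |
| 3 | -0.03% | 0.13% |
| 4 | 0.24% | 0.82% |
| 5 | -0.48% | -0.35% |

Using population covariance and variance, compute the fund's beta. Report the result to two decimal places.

0.92

r̄p = 0.1140%,  r̄m = 0.3700%
Cov = Σ(rp − r̄p)(rm − r̄m) / 5 = 0.1744
Var(rm) = Σ(rm − r̄m)² / 5 = 0.1901
β = Cov / Var = 0.1744 / 0.1901 = 0.9174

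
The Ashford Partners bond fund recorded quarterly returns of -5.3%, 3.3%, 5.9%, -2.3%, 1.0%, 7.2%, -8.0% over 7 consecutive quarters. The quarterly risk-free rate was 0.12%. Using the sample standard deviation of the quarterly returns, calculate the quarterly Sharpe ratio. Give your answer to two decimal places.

0.02

Mean return μ = 1.80 / 7 = 0.2571%
Σ(r − μ)² = (-5.3 − 0.2571)² + (3.3 − 0.2571)² + … = 195.4571
sample σ = √(195.4571 / 6) = √32.5762 = 5.7076%
Sharpe = (μ − rf) / σ = (0.2571 − 0.12) / 5.7076 = 0.1371 / 5.7076 = 0.0240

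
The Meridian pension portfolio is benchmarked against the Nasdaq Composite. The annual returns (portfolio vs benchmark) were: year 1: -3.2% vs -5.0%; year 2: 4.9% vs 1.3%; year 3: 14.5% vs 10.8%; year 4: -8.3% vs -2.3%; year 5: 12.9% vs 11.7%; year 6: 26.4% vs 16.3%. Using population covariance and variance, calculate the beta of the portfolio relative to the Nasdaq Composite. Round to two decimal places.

r̄p = 7.8667%,  r̄m = 5.4667%
Cov = Σ(rp − r̄p)(rm − r̄m) / 6 = 86.8806
Var(rm) = Σ(rm − r̄m)² / 6 = 61.9822
β = Cov / Var = 86.8806 / 61.9822 = 1.4017

1.40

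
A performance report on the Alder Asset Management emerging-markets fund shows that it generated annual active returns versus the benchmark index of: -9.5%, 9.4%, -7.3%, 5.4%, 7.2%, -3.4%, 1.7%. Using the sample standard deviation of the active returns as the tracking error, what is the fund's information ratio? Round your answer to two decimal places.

0.07

r̄ = (-9.5 + 9.4 − 7.3 + 5.4 + 7.2 − 3.4 + 1.7) / 7 = 0.5000%
Sample std dev = √[325.6000 / 6] = 7.3666%
IR = r̄ / tracking error = 0.5000 / 7.3666 = 0.0679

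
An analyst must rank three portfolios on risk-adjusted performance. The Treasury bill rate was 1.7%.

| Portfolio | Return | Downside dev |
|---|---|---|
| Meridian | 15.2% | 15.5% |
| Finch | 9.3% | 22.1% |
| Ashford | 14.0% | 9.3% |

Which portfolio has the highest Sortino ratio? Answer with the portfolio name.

Ashford

Meridian: Sortino ratio = (15.2% − 1.7%) / 15.5% = 0.871
Finch: Sortino ratio = (9.3% − 1.7%) / 22.1% = 0.344
Ashford: Sortino ratio = (14.0% − 1.7%) / 9.3% = 1.323
Highest: Ashford (1.323).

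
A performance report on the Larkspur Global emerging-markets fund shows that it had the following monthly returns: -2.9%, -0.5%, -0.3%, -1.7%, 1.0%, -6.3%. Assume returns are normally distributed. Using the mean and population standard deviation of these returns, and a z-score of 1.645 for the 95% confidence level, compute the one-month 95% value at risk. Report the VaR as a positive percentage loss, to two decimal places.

Mean return r̄ = -10.70 / 6 = -1.7833%
Σ(r − r̄)² = 33.2483; population σ = √(33.2483/6) = 2.3540%
VaR = −(r̄ − z·σ) = −(-1.7833 − 1.645 × 2.3540) = −(-5.6556) = 5.6556%

5.66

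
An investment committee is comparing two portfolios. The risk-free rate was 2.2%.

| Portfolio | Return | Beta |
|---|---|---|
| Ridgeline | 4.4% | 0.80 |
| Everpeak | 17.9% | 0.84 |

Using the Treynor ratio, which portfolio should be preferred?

Ridgeline: Treynor = (4.4% − 2.2%) / 0.80 = 2.750
Everpeak: Treynor = (17.9% − 2.2%) / 0.84 = 18.690
Highest: Everpeak (18.690).

Everpeak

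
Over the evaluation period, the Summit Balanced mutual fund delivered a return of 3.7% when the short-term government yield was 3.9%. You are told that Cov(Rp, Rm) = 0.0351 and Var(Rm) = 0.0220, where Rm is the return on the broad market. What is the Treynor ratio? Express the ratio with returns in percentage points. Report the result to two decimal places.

-0.13

β = Cov / Var = 0.0351 / 0.0220 = 1.5955
Treynor = (Rp − Rf) / β = (3.7% − 3.9%) / 1.5955 = -0.20 / 1.5955 = -0.1254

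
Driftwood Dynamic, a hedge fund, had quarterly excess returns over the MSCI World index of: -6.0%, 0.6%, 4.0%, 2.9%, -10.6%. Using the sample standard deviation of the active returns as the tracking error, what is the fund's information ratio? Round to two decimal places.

μ = (-6 + 0.6 + 4 + 2.9 − 10.6) / 5 = -9.10 / 5 = -1.8200%
Σ(r − μ)² = (-6 − (-1.8200))² + (0.6 − (-1.8200))² + … = 156.5680
sample σ = √(156.5680 / 4) = √39.1420 = 6.2564%
IR = μ / tracking error = -1.8200 / 6.2564 = -0.2909

-0.29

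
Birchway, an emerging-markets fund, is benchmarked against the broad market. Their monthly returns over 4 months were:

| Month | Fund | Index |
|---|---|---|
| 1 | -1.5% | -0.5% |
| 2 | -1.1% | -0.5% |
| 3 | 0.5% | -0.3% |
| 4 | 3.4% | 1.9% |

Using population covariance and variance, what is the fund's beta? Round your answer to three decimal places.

r̄p = 0.3250%,  r̄m = 0.1500%
Cov = Σ(rp − r̄p)(rm − r̄m) / 4 = 1.8538
Var(rm) = Σ(rm − r̄m)² / 4 = 1.0275
β = Cov / Var = 1.8538 / 1.0275 = 1.8042

1.804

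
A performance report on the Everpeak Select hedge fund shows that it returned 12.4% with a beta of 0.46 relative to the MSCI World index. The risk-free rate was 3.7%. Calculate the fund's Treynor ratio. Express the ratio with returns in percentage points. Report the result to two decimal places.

Treynor = (Rp − Rf) / β = (12.4% − 3.7%) / 0.46 = 8.70 / 0.46 = 18.9130

18.91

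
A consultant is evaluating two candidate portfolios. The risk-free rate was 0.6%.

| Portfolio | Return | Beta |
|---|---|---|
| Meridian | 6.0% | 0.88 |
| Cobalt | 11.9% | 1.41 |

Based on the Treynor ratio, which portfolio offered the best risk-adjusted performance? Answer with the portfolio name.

Cobalt

Meridian: Treynor = (6.0% − 0.6%) / 0.88 = 6.136
Cobalt: Treynor = (11.9% − 0.6%) / 1.41 = 8.014
Highest: Cobalt (8.014).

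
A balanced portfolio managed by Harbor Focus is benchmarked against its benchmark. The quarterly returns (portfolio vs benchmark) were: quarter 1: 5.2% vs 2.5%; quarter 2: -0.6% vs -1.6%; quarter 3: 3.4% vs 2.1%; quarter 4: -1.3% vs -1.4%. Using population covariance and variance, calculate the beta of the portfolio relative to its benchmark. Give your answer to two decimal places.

1.39

r̄p = 1.6750%,  r̄m = 0.4000%
Cov = Σ(rp − r̄p)(rm − r̄m) / 4 = 5.0600
Var(rm) = Σ(rm − r̄m)² / 4 = 3.6350
β = Cov / Var = 5.0600 / 3.6350 = 1.3920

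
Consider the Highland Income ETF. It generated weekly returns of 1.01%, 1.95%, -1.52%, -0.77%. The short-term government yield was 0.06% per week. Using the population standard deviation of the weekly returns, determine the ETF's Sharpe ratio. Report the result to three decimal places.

r̄ = (1.01 + 1.95 − 1.52 − 0.77) / 4 = 0.1675%
Population σ = √[Σ(r − r̄)² / 4] = √[7.6137 / 4] = √1.9034 = 1.3796%
Sharpe = (r̄ − rf) / σ = (0.1675 − 0.06) / 1.3796 = 0.1075 / 1.3796 = 0.0779

0.078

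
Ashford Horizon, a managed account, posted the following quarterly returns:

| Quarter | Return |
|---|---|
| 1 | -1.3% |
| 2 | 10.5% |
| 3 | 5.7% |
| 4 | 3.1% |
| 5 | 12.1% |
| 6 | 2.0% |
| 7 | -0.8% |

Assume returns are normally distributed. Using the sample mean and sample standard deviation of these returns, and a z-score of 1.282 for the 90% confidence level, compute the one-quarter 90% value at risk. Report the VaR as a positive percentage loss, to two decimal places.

r̄ = (-1.3 + 10.5 + 5.7 + 3.1 + 12.1 + 2 − 0.8) / 7 = 4.4714%
Sample σ = √[Σ(r − r̄)² / 6] = √[165.1343 / 6] = √27.5224 = 5.2462%
VaR = −(r̄ − z·σ) = −(4.4714 − 1.282 × 5.2462) = −(-2.2542) = 2.2542%

2.25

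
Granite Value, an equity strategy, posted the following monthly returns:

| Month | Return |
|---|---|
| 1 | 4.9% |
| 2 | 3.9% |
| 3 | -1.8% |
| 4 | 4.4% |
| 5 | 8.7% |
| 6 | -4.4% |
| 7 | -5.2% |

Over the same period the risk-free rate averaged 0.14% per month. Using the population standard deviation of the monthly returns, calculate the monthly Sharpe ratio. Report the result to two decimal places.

0.28

r̄ = (4.9 + 3.9 − 1.8 + 4.4 + 8.7 − 4.4 − 5.2) / 7 = 1.5000%
Σ(r − r̄)² = 168.1600; population σ = √(168.1600/7) = 4.9013%
Sharpe = (r̄ − rf) / σ = (1.5000 − 0.14) / 4.9013 = 1.3600 / 4.9013 = 0.2775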